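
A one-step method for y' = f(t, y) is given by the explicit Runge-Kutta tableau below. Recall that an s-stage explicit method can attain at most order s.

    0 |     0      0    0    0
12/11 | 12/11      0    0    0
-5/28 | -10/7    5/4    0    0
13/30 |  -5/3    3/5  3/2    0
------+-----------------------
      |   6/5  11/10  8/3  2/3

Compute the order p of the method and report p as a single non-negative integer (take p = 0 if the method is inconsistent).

b = (6/5, 11/10, 8/3, 2/3)
c = (0, 12/11, -5/28, 13/30)
Ac = (0, 0, 15/11, 1191/3080)
Σ b_i: 6/5·1 + 11/10·1 + 8/3·1 + 2/3·1 = 169/30 ≠ 1 ⇒ order 0.

0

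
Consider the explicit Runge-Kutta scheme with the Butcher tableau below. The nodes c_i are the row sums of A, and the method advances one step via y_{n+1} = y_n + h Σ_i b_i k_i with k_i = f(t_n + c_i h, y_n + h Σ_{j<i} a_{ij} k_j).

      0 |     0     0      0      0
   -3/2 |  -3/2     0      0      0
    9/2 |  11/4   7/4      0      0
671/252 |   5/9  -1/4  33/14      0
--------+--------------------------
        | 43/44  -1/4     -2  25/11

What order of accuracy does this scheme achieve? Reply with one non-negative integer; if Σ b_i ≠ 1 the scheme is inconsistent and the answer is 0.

1

b = (43/44, -1/4, -2, 25/11)
c = (0, -3/2, 9/2, 671/252)
Ac = (0, 0, -21/8, 615/56)
Σ b_i: 43/44·1 + (-1/4)·1 + (-2)·1 + 25/11·1 = 1 ✓
b·c: (-1/4)·(-3/2) + (-2)·9/2 + 25/11·671/252 = -1297/504 ≠ 1/2 ⇒ order 1.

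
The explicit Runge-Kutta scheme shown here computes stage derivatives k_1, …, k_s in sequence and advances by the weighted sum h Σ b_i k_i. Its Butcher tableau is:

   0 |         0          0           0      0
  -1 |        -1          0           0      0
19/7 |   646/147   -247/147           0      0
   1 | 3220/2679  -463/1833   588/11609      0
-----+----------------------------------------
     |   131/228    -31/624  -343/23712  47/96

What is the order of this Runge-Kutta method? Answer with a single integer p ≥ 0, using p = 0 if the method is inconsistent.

4

b = (131/228, -31/624, -343/23712, 47/96)
c = (0, -1, 19/7, 1)
Ac = (0, 0, 247/147, 55/141)
Σ b_i: 131/228·1 + (-31/624)·1 + (-343/23712)·1 + 47/96·1 = 1 ✓
b·c: (-31/624)·(-1) + (-343/23712)·19/7 + 47/96·1 = 1/2 ✓
b·c²: (-31/624)·1 + (-343/23712)·361/49 + 47/96·1 = 1/3 ✓
b·Ac: (-343/23712)·247/147 + 47/96·55/141 = 1/6 ✓
b·c³: (-31/624)·(-1) + (-343/23712)·6859/343 + 47/96·1 = 1/4 ✓
b·(c∘Ac): (-343/23712)·4693/1029 + 47/96·55/141 = 1/8 ✓
b·Ac²: (-343/23712)·(-247/147) + 47/96·17/141 = 1/12 ✓
b·A²c: 47/96·4/47 = 1/24 ✓; 4 stages ⇒ order 4.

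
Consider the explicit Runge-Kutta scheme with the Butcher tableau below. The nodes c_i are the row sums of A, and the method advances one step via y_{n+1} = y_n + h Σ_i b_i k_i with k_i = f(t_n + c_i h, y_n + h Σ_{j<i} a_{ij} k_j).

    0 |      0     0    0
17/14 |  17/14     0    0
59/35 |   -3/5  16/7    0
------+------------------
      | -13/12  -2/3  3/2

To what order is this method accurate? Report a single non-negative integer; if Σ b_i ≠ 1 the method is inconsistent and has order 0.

b = (-13/12, -2/3, 3/2)
c = (0, 17/14, 59/35)
Ac = (0, 0, 136/49)
Σ b_i: (-13/12)·1 + (-2/3)·1 + 3/2·1 = -1/4 ≠ 1 ⇒ order 0.

0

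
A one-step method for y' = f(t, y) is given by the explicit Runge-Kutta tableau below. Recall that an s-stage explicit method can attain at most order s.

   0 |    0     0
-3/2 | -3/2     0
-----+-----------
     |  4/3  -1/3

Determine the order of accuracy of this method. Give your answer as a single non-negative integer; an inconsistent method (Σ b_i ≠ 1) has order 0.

b = (4/3, -1/3)
c = (0, -3/2)
Σ b_i: 4/3·1 + (-1/3)·1 = 1 ✓
b·c: (-1/3)·(-3/2) = 1/2 ✓; 2 stages ⇒ order 2.

2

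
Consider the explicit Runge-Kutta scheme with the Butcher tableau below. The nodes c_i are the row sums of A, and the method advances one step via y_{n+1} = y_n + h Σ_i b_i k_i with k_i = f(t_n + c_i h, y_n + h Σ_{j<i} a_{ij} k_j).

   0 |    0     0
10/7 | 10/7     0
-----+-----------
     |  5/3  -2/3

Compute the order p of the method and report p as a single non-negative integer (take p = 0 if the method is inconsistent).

1

b = (5/3, -2/3)
c = (0, 10/7)
Σ b_i: 5/3·1 + (-2/3)·1 = 1 ✓
b·c: (-2/3)·10/7 = -20/21 ≠ 1/2 ⇒ order 1.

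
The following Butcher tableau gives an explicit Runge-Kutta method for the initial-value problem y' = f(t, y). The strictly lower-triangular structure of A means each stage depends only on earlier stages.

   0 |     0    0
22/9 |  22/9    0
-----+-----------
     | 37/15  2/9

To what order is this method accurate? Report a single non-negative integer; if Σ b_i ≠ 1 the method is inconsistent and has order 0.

0

b = (37/15, 2/9)
c = (0, 22/9)
Σ b_i: 37/15·1 + 2/9·1 = 121/45 ≠ 1 ⇒ order 0.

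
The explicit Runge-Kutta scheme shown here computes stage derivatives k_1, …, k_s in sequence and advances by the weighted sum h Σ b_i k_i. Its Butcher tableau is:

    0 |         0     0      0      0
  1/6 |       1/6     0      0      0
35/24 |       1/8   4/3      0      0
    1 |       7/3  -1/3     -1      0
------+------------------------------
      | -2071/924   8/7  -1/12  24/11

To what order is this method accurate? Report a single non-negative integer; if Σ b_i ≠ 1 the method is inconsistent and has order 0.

b = (-2071/924, 8/7, -1/12, 24/11)
c = (0, 1/6, 35/24, 1)
Ac = (0, 0, 2/9, -109/72)
Σ b_i: (-2071/924)·1 + 8/7·1 + (-1/12)·1 + 24/11·1 = 1 ✓
b·c: 8/7·1/6 + (-1/12)·35/24 + 24/11·1 = 49913/22176 ≠ 1/2 ⇒ order 1.

1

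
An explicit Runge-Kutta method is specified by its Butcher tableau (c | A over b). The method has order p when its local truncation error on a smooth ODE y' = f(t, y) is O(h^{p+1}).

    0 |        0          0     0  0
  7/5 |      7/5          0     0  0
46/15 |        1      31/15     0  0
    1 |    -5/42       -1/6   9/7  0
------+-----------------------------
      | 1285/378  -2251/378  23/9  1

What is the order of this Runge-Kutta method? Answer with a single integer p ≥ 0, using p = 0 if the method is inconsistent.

2

b = (1285/378, -2251/378, 23/9, 1)
c = (0, 7/5, 46/15, 1)
Ac = (0, 0, 217/75, 779/210)
Σ b_i: 1285/378·1 + (-2251/378)·1 + 23/9·1 + 1·1 = 1 ✓
b·c: (-2251/378)·7/5 + 23/9·46/15 + 1·1 = 1/2 ✓
b·c²: (-2251/378)·49/25 + 23/9·2116/225 + 1·1 = 10823/810 ≠ 1/3 ⇒ order 2.
b·Ac: 23/9·217/75 + 1·779/210 = 104929/9450 ≠ 1/6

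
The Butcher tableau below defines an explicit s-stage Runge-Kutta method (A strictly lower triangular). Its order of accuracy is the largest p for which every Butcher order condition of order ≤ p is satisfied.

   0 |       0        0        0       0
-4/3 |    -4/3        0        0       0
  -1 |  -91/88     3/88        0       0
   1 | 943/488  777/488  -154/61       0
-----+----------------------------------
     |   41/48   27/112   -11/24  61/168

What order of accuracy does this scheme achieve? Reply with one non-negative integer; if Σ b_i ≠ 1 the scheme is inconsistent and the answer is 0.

4

b = (41/48, 27/112, -11/24, 61/168)
c = (0, -4/3, -1, 1)
Ac = (0, 0, -1/22, 49/122)
Σ b_i: 41/48·1 + 27/112·1 + (-11/24)·1 + 61/168·1 = 1 ✓
b·c: 27/112·(-4/3) + (-11/24)·(-1) + 61/168·1 = 1/2 ✓
b·c²: 27/112·16/9 + (-11/24)·1 + 61/168·1 = 1/3 ✓
b·Ac: (-11/24)·(-1/22) + 61/168·49/122 = 1/6 ✓
b·c³: 27/112·(-64/27) + (-11/24)·(-1) + 61/168·1 = 1/4 ✓
b·(c∘Ac): (-11/24)·1/22 + 61/168·49/122 = 1/8 ✓
b·Ac²: (-11/24)·2/33 + 61/168·56/183 = 1/12 ✓
b·A²c: 61/168·7/61 = 1/24 ✓; 4 stages ⇒ order 4.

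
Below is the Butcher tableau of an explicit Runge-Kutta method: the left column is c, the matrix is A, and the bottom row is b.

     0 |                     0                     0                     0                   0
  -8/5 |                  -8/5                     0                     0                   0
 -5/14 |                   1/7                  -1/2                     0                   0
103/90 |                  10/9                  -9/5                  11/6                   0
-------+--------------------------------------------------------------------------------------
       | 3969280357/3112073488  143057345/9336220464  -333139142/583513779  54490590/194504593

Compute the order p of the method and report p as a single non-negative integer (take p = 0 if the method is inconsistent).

b = (3969280357/3112073488, 143057345/9336220464, -333139142/583513779, 54490590/194504593)
c = (0, -8/5, -5/14, 103/90)
Ac = (0, 0, 4/5, 4673/2100)
Σ b_i: 3969280357/3112073488·1 + 143057345/9336220464·1 + (-333139142/583513779)·1 + 54490590/194504593·1 = 1 ✓
b·c: 143057345/9336220464·(-8/5) + (-333139142/583513779)·(-5/14) + 54490590/194504593·103/90 = 1/2 ✓
b·c²: 143057345/9336220464·64/25 + (-333139142/583513779)·25/196 + 54490590/194504593·10609/8100 = 1/3 ✓
b·Ac: (-333139142/583513779)·4/5 + 54490590/194504593·4673/2100 = 1/6 ✓
b·c³: 143057345/9336220464·(-512/125) + (-333139142/583513779)·(-125/2744) + 54490590/194504593·1092727/729000 = 352150210768/919034201925 ≠ 1/4 ⇒ order 3.
b·(c∘Ac): (-333139142/583513779)·(-2/7) + 54490590/194504593·481319/189000 = 51148985467/58351377900 ≠ 1/8
b·Ac²: (-333139142/583513779)·(-32/25) + 54490590/194504593·(-643001/147000) = -40408619641/81691929060 ≠ 1/12
b·A²c: 54490590/194504593·22/15 = 79919532/194504593 ≠ 1/24

3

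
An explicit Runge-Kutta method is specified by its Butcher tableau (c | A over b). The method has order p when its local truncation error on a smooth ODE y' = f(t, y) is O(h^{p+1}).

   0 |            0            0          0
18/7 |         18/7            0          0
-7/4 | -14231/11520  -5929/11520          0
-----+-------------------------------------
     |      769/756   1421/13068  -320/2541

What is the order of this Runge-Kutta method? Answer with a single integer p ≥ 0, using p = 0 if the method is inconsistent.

b = (769/756, 1421/13068, -320/2541)
c = (0, 18/7, -7/4)
Ac = (0, 0, -847/640)
Σ b_i: 769/756·1 + 1421/13068·1 + (-320/2541)·1 = 1 ✓
b·c: 1421/13068·18/7 + (-320/2541)·(-7/4) = 1/2 ✓
b·c²: 1421/13068·324/49 + (-320/2541)·49/16 = 1/3 ✓
b·Ac: (-320/2541)·(-847/640) = 1/6 ✓; 3 stages ⇒ order 3.

3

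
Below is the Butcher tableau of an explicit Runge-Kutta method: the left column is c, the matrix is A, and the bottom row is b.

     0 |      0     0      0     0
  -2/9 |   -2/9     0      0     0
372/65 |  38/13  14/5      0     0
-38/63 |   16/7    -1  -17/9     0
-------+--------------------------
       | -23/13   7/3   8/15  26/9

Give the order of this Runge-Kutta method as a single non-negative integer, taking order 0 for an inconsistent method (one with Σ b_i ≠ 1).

0

b = (-23/13, 7/3, 8/15, 26/9)
c = (0, -2/9, 372/65, -38/63)
Ac = (0, 0, -28/45, -6194/585)
Σ b_i: (-23/13)·1 + 7/3·1 + 8/15·1 + 26/9·1 = 2332/585 ≠ 1 ⇒ order 0.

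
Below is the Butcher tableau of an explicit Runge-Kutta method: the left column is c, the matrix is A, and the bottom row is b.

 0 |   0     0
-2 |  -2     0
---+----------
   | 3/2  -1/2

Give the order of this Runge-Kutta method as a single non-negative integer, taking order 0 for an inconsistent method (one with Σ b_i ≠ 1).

1

b = (3/2, -1/2)
c = (0, -2)
Σ b_i: 3/2·1 + (-1/2)·1 = 1 ✓
b·c: (-1/2)·(-2) = 1 ≠ 1/2 ⇒ order 1.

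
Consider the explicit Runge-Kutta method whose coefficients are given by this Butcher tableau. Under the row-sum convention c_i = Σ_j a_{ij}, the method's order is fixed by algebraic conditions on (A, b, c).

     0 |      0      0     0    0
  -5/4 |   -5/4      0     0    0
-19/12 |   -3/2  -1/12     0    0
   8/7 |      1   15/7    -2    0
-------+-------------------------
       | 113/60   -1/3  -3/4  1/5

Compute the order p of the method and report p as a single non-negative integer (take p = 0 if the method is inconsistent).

1

b = (113/60, -1/3, -3/4, 1/5)
c = (0, -5/4, -19/12, 8/7)
Ac = (0, 0, 5/48, 41/84)
Σ b_i: 113/60·1 + (-1/3)·1 + (-3/4)·1 + 1/5·1 = 1 ✓
b·c: (-1/3)·(-5/4) + (-3/4)·(-19/12) + 1/5·8/7 = 3079/1680 ≠ 1/2 ⇒ order 1.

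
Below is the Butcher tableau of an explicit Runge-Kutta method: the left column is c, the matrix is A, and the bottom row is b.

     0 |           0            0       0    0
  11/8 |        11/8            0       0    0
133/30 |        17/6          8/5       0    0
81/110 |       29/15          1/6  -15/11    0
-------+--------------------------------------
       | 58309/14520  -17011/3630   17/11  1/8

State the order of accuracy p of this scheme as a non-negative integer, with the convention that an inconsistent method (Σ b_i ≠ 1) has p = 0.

2

b = (58309/14520, -17011/3630, 17/11, 1/8)
c = (0, 11/8, 133/30, 81/110)
Ac = (0, 0, 11/5, -3071/528)
Σ b_i: 58309/14520·1 + (-17011/3630)·1 + 17/11·1 + 1/8·1 = 1 ✓
b·c: (-17011/3630)·11/8 + 17/11·133/30 + 1/8·81/110 = 1/2 ✓
b·c²: (-17011/3630)·121/64 + 17/11·17689/900 + 1/8·6561/12100 = 75212207/3484800 ≠ 1/3 ⇒ order 2.
b·Ac: 17/11·11/5 + 1/8·(-3071/528) = 56453/21120 ≠ 1/6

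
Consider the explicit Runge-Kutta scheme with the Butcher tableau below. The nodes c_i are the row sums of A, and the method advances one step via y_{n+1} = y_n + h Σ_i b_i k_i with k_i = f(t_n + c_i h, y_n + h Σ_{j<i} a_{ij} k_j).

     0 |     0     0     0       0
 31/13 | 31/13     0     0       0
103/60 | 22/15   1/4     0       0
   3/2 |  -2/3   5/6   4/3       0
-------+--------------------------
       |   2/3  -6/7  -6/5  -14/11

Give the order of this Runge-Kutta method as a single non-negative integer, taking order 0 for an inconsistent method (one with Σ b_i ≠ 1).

0

b = (2/3, -6/7, -6/5, -14/11)
c = (0, 31/13, 103/60, 3/2)
Ac = (0, 0, 31/52, 5003/1170)
Σ b_i: 2/3·1 + (-6/7)·1 + (-6/5)·1 + (-14/11)·1 = -3076/1155 ≠ 1 ⇒ order 0.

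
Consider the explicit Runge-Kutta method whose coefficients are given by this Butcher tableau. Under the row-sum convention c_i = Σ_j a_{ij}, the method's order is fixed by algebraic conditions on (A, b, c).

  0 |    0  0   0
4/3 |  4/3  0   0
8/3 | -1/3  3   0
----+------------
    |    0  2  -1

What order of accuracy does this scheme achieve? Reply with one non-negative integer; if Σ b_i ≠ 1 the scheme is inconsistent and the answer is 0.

b = (0, 2, -1)
c = (0, 4/3, 8/3)
Ac = (0, 0, 4)
Σ b_i: 2·1 + (-1)·1 = 1 ✓
b·c: 2·4/3 + (-1)·8/3 = 0 ≠ 1/2 ⇒ order 1.

1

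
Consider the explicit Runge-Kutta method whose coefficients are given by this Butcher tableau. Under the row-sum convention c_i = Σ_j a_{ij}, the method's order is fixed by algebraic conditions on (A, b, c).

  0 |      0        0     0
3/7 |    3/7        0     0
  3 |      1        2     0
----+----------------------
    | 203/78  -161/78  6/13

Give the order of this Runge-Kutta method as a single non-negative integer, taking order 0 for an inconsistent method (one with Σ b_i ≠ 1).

2

b = (203/78, -161/78, 6/13)
c = (0, 3/7, 3)
Ac = (0, 0, 6/7)
Σ b_i: 203/78·1 + (-161/78)·1 + 6/13·1 = 1 ✓
b·c: (-161/78)·3/7 + 6/13·3 = 1/2 ✓
b·c²: (-161/78)·9/49 + 6/13·9 = 687/182 ≠ 1/3 ⇒ order 2.
b·Ac: 6/13·6/7 = 36/91 ≠ 1/6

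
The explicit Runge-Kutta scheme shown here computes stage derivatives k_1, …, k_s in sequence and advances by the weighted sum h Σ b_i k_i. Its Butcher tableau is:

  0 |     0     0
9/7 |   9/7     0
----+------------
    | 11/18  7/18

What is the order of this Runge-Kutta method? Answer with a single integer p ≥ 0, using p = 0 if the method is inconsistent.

b = (11/18, 7/18)
c = (0, 9/7)
Σ b_i: 11/18·1 + 7/18·1 = 1 ✓
b·c: 7/18·9/7 = 1/2 ✓; 2 stages ⇒ order 2.

2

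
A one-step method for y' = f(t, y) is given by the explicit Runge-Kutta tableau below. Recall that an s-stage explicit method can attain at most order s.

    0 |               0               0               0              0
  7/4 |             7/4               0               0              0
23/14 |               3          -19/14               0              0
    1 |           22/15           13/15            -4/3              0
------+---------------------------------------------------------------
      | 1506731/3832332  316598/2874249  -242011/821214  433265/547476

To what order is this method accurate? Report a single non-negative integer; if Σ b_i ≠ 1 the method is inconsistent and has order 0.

b = (1506731/3832332, 316598/2874249, -242011/821214, 433265/547476)
c = (0, 7/4, 23/14, 1)
Ac = (0, 0, -19/8, -283/420)
Σ b_i: 1506731/3832332·1 + 316598/2874249·1 + (-242011/821214)·1 + 433265/547476·1 = 1 ✓
b·c: 316598/2874249·7/4 + (-242011/821214)·23/14 + 433265/547476·1 = 1/2 ✓
b·c²: 316598/2874249·49/16 + (-242011/821214)·529/196 + 433265/547476·1 = 1/3 ✓
b·Ac: (-242011/821214)·(-19/8) + 433265/547476·(-283/420) = 1/6 ✓
b·c³: 316598/2874249·343/64 + (-242011/821214)·12167/2744 + 433265/547476·1 = 2299817/30658656 ≠ 1/4 ⇒ order 3.
b·(c∘Ac): (-242011/821214)·(-437/112) + 433265/547476·(-283/420) = 2700629/4379808 ≠ 1/8
b·Ac²: (-242011/821214)·(-133/32) + 433265/547476·(-11107/11760) = 152463/319361 ≠ 1/12
b·A²c: 433265/547476·19/6 = 8232035/3284856 ≠ 1/24

3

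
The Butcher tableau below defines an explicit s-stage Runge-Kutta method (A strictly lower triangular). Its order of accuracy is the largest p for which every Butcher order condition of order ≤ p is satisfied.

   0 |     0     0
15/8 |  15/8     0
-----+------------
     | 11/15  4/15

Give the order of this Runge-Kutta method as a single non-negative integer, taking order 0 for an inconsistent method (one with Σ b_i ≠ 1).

2

b = (11/15, 4/15)
c = (0, 15/8)
Σ b_i: 11/15·1 + 4/15·1 = 1 ✓
b·c: 4/15·15/8 = 1/2 ✓; 2 stages ⇒ order 2.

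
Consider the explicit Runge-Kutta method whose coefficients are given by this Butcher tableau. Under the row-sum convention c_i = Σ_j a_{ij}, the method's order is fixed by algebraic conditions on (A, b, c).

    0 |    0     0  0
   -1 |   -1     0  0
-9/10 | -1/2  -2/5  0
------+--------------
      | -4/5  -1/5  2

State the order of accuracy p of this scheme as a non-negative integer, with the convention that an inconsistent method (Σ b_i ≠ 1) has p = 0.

b = (-4/5, -1/5, 2)
c = (0, -1, -9/10)
Ac = (0, 0, 2/5)
Σ b_i: (-4/5)·1 + (-1/5)·1 + 2·1 = 1 ✓
b·c: (-1/5)·(-1) + 2·(-9/10) = -8/5 ≠ 1/2 ⇒ order 1.

1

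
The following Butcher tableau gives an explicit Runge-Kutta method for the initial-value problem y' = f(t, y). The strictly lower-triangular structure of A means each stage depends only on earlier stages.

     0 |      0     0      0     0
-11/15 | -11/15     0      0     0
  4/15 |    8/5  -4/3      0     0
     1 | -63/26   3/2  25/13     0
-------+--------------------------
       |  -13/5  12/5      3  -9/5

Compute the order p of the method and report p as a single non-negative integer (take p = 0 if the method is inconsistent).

1

b = (-13/5, 12/5, 3, -9/5)
c = (0, -11/15, 4/15, 1)
Ac = (0, 0, 44/45, -229/390)
Σ b_i: (-13/5)·1 + 12/5·1 + 3·1 + (-9/5)·1 = 1 ✓
b·c: 12/5·(-11/15) + 3·4/15 + (-9/5)·1 = -69/25 ≠ 1/2 ⇒ order 1.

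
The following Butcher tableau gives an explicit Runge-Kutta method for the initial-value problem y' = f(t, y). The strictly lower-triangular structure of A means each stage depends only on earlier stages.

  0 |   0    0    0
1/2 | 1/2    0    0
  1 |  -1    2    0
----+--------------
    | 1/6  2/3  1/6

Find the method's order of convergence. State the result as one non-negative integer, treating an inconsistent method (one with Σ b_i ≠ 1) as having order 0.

3

b = (1/6, 2/3, 1/6)
c = (0, 1/2, 1)
Ac = (0, 0, 1)
Σ b_i: 1/6·1 + 2/3·1 + 1/6·1 = 1 ✓
b·c: 2/3·1/2 + 1/6·1 = 1/2 ✓
b·c²: 2/3·1/4 + 1/6·1 = 1/3 ✓
b·Ac: 1/6·1 = 1/6 ✓; 3 stages ⇒ order 3.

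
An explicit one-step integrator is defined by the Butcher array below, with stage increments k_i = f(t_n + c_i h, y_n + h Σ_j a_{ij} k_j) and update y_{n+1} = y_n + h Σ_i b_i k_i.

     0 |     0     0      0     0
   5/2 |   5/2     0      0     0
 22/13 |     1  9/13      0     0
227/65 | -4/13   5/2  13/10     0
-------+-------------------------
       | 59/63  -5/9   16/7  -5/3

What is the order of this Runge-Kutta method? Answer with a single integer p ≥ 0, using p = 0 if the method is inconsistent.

b = (59/63, -5/9, 16/7, -5/3)
c = (0, 5/2, 22/13, 227/65)
Ac = (0, 0, 45/26, 169/20)
Σ b_i: 59/63·1 + (-5/9)·1 + 16/7·1 + (-5/3)·1 = 1 ✓
b·c: (-5/9)·5/2 + 16/7·22/13 + (-5/3)·227/65 = -421/126 ≠ 1/2 ⇒ order 1.

1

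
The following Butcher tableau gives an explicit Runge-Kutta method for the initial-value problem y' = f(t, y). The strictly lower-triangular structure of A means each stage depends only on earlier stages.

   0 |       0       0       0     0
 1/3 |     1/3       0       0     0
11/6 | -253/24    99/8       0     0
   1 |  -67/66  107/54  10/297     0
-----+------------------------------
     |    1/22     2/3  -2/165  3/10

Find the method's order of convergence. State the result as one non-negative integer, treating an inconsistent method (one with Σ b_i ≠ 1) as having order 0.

4

b = (1/22, 2/3, -2/165, 3/10)
c = (0, 1/3, 11/6, 1)
Ac = (0, 0, 33/8, 13/18)
Σ b_i: 1/22·1 + 2/3·1 + (-2/165)·1 + 3/10·1 = 1 ✓
b·c: 2/3·1/3 + (-2/165)·11/6 + 3/10·1 = 1/2 ✓
b·c²: 2/3·1/9 + (-2/165)·121/36 + 3/10·1 = 1/3 ✓
b·Ac: (-2/165)·33/8 + 3/10·13/18 = 1/6 ✓
b·c³: 2/3·1/27 + (-2/165)·1331/216 + 3/10·1 = 1/4 ✓
b·(c∘Ac): (-2/165)·121/16 + 3/10·13/18 = 1/8 ✓
b·Ac²: (-2/165)·11/8 + 3/10·1/3 = 1/12 ✓
b·A²c: 3/10·5/36 = 1/24 ✓; 4 stages ⇒ order 4.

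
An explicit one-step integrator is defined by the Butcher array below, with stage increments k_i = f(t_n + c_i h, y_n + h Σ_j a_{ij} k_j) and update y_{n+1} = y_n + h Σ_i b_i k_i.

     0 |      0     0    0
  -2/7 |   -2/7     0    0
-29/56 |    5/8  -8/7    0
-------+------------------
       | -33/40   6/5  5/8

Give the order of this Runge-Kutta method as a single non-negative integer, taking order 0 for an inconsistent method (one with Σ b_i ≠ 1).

1

b = (-33/40, 6/5, 5/8)
c = (0, -2/7, -29/56)
Ac = (0, 0, 16/49)
Σ b_i: (-33/40)·1 + 6/5·1 + 5/8·1 = 1 ✓
b·c: 6/5·(-2/7) + 5/8·(-29/56) = -1493/2240 ≠ 1/2 ⇒ order 1.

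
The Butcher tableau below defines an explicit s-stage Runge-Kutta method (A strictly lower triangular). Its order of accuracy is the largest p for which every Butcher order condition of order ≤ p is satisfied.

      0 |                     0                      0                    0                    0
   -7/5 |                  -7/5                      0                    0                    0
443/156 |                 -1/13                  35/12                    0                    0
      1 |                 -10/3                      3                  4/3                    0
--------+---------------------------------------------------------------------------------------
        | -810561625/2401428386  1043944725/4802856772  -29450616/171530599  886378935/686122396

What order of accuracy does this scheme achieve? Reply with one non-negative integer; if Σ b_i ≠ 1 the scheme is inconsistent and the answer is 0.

3

b = (-810561625/2401428386, 1043944725/4802856772, -29450616/171530599, 886378935/686122396)
c = (0, -7/5, 443/156, 1)
Ac = (0, 0, -49/12, -242/585)
Σ b_i: (-810561625/2401428386)·1 + 1043944725/4802856772·1 + (-29450616/171530599)·1 + 886378935/686122396·1 = 1 ✓
b·c: 1043944725/4802856772·(-7/5) + (-29450616/171530599)·443/156 + 886378935/686122396·1 = 1/2 ✓
b·c²: 1043944725/4802856772·49/25 + (-29450616/171530599)·196249/24336 + 886378935/686122396·1 = 1/3 ✓
b·Ac: (-29450616/171530599)·(-49/12) + 886378935/686122396·(-242/585) = 1/6 ✓
b·c³: 1043944725/4802856772·(-343/125) + (-29450616/171530599)·86938307/3796416 + 886378935/686122396·1 = -2598026690359/802763203320 ≠ 1/4 ⇒ order 3.
b·(c∘Ac): (-29450616/171530599)·(-21707/1872) + 886378935/686122396·(-242/585) = 249829893/171530599 ≠ 1/8
b·Ac²: (-29450616/171530599)·343/60 + 886378935/686122396·7589269/456300 = 32921429124449/1605526406640 ≠ 1/12
b·A²c: 886378935/686122396·(-49/9) = -14477522605/2058367188 ≠ 1/24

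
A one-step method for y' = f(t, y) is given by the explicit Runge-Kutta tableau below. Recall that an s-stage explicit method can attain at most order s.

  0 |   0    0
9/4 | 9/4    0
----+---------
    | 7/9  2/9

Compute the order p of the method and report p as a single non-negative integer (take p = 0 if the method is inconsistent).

b = (7/9, 2/9)
c = (0, 9/4)
Σ b_i: 7/9·1 + 2/9·1 = 1 ✓
b·c: 2/9·9/4 = 1/2 ✓; 2 stages ⇒ order 2.

2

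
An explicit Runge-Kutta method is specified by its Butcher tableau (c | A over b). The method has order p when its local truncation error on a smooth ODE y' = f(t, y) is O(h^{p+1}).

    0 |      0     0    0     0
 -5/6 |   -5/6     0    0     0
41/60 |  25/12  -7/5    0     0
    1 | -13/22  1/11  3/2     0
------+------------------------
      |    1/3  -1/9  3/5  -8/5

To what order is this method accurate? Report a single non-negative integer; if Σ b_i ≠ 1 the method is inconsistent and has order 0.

0

b = (1/3, -1/9, 3/5, -8/5)
c = (0, -5/6, 41/60, 1)
Ac = (0, 0, 7/6, 1253/1320)
Σ b_i: 1/3·1 + (-1/9)·1 + 3/5·1 + (-8/5)·1 = -7/9 ≠ 1 ⇒ order 0.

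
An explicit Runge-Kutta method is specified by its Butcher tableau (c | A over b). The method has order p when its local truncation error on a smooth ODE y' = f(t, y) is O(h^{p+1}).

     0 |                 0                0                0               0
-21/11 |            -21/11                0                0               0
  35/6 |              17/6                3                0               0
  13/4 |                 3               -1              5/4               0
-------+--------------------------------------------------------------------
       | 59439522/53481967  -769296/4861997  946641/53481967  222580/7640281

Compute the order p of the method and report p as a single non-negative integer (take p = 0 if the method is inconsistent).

b = (59439522/53481967, -769296/4861997, 946641/53481967, 222580/7640281)
c = (0, -21/11, 35/6, 13/4)
Ac = (0, 0, -63/11, 2429/264)
Σ b_i: 59439522/53481967·1 + (-769296/4861997)·1 + 946641/53481967·1 + 222580/7640281·1 = 1 ✓
b·c: (-769296/4861997)·(-21/11) + 946641/53481967·35/6 + 222580/7640281·13/4 = 1/2 ✓
b·c²: (-769296/4861997)·441/121 + 946641/53481967·1225/36 + 222580/7640281·169/16 = 1/3 ✓
b·Ac: 946641/53481967·(-63/11) + 222580/7640281·2429/264 = 1/6 ✓
b·c³: (-769296/4861997)·(-9261/1331) + 946641/53481967·42875/216 + 222580/7640281·2197/64 = 67946559917/12102205104 ≠ 1/4 ⇒ order 3.
b·(c∘Ac): 946641/53481967·(-735/22) + 222580/7640281·31577/1056 = 564334505/2017034184 ≠ 1/8
b·Ac²: 946641/53481967·1323/121 + 222580/7640281·677621/17424 = 4013378719/3025551276 ≠ 1/12
b·A²c: 222580/7640281·(-315/44) = -17528175/84043091 ≠ 1/24

3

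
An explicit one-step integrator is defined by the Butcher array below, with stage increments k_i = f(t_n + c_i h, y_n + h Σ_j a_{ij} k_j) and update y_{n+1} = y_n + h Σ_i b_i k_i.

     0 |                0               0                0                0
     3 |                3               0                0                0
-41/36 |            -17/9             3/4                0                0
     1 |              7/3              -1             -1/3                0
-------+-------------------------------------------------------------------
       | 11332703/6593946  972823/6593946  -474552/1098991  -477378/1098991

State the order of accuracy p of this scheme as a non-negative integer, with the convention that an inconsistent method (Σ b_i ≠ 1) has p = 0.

b = (11332703/6593946, 972823/6593946, -474552/1098991, -477378/1098991)
c = (0, 3, -41/36, 1)
Ac = (0, 0, 9/4, -283/108)
Σ b_i: 11332703/6593946·1 + 972823/6593946·1 + (-474552/1098991)·1 + (-477378/1098991)·1 = 1 ✓
b·c: 972823/6593946·3 + (-474552/1098991)·(-41/36) + (-477378/1098991)·1 = 1/2 ✓
b·c²: 972823/6593946·9 + (-474552/1098991)·1681/1296 + (-477378/1098991)·1 = 1/3 ✓
b·Ac: (-474552/1098991)·9/4 + (-477378/1098991)·(-283/108) = 1/6 ✓
b·c³: 972823/6593946·27 + (-474552/1098991)·(-68921/46656) + (-477378/1098991)·1 = 993889745/237382056 ≠ 1/4 ⇒ order 3.
b·(c∘Ac): (-474552/1098991)·(-41/16) + (-477378/1098991)·(-283/108) = 7400840/3296973 ≠ 1/8
b·Ac²: (-474552/1098991)·27/4 + (-477378/1098991)·(-36673/3888) = 280707817/237382056 ≠ 1/12
b·A²c: (-477378/1098991)·(-3/4) = 716067/2197982 ≠ 1/24

3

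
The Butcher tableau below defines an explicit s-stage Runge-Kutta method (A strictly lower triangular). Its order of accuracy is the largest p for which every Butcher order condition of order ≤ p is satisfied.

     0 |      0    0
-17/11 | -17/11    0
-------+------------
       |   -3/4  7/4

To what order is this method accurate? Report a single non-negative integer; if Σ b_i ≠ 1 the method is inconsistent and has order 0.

b = (-3/4, 7/4)
c = (0, -17/11)
Σ b_i: (-3/4)·1 + 7/4·1 = 1 ✓
b·c: 7/4·(-17/11) = -119/44 ≠ 1/2 ⇒ order 1.

1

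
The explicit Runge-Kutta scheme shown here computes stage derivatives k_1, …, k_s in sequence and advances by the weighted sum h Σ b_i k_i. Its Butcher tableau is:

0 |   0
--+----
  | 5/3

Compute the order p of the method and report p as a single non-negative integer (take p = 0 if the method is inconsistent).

0

b = (5/3)
c = (0)
Σ b_i: 5/3·1 = 5/3 ≠ 1 ⇒ order 0.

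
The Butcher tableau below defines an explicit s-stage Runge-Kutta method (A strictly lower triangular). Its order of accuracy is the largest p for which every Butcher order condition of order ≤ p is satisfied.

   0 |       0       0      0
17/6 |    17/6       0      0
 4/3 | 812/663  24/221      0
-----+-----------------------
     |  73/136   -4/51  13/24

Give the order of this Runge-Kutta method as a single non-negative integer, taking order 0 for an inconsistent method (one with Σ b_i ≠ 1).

3

b = (73/136, -4/51, 13/24)
c = (0, 17/6, 4/3)
Ac = (0, 0, 4/13)
Σ b_i: 73/136·1 + (-4/51)·1 + 13/24·1 = 1 ✓
b·c: (-4/51)·17/6 + 13/24·4/3 = 1/2 ✓
b·c²: (-4/51)·289/36 + 13/24·16/9 = 1/3 ✓
b·Ac: 13/24·4/13 = 1/6 ✓; 3 stages ⇒ order 3.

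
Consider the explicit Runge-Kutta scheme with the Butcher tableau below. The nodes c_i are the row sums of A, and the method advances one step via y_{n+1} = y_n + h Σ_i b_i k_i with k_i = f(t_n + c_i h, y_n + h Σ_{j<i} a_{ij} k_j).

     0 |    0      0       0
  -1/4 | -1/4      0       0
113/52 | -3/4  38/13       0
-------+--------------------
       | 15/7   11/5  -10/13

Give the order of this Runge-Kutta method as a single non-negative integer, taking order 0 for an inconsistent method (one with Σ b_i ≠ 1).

0

b = (15/7, 11/5, -10/13)
c = (0, -1/4, 113/52)
Ac = (0, 0, -19/26)
Σ b_i: 15/7·1 + 11/5·1 + (-10/13)·1 = 1626/455 ≠ 1 ⇒ order 0.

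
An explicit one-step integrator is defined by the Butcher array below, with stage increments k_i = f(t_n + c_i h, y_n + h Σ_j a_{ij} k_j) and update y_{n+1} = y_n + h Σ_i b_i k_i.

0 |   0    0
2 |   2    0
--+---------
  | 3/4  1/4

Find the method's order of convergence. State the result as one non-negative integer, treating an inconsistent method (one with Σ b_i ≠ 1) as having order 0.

b = (3/4, 1/4)
c = (0, 2)
Σ b_i: 3/4·1 + 1/4·1 = 1 ✓
b·c: 1/4·2 = 1/2 ✓; 2 stages ⇒ order 2.

2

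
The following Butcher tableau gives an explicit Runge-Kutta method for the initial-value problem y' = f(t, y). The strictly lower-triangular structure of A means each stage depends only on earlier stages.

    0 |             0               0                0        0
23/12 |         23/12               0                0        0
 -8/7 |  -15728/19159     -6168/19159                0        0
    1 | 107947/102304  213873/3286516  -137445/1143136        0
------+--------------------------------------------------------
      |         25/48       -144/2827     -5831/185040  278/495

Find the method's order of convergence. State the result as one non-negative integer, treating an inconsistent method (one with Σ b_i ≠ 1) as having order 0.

4

b = (25/48, -144/2827, -5831/185040, 278/495)
c = (0, 23/12, -8/7, 1)
Ac = (0, 0, -514/833, 583/2224)
Σ b_i: 25/48·1 + (-144/2827)·1 + (-5831/185040)·1 + 278/495·1 = 1 ✓
b·c: (-144/2827)·23/12 + (-5831/185040)·(-8/7) + 278/495·1 = 1/2 ✓
b·c²: (-144/2827)·529/144 + (-5831/185040)·64/49 + 278/495·1 = 1/3 ✓
b·Ac: (-5831/185040)·(-514/833) + 278/495·583/2224 = 1/6 ✓
b·c³: (-144/2827)·12167/1728 + (-5831/185040)·(-512/343) + 278/495·1 = 1/4 ✓
b·(c∘Ac): (-5831/185040)·4112/5831 + 278/495·583/2224 = 1/8 ✓
b·Ac²: (-5831/185040)·(-5911/4998) + 278/495·2189/26688 = 1/12 ✓
b·A²c: 278/495·165/2224 = 1/24 ✓; 4 stages ⇒ order 4.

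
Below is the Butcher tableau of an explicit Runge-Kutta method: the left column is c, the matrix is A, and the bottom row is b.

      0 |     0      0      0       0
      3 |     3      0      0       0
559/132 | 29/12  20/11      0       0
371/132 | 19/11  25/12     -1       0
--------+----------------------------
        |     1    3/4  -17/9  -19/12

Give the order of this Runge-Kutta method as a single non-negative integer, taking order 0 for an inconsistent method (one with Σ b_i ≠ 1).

0

b = (1, 3/4, -17/9, -19/12)
c = (0, 3, 559/132, 371/132)
Ac = (0, 0, 60/11, 133/66)
Σ b_i: 1·1 + 3/4·1 + (-17/9)·1 + (-19/12)·1 = -31/18 ≠ 1 ⇒ order 0.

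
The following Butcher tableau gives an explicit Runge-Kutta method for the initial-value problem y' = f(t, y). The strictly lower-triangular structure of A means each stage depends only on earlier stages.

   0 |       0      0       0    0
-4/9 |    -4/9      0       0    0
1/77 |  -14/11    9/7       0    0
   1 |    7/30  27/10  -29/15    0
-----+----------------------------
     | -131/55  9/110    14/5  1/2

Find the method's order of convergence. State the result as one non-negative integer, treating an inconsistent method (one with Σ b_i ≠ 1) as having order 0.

b = (-131/55, 9/110, 14/5, 1/2)
c = (0, -4/9, 1/77, 1)
Ac = (0, 0, -4/7, -283/231)
Σ b_i: (-131/55)·1 + 9/110·1 + 14/5·1 + 1/2·1 = 1 ✓
b·c: 9/110·(-4/9) + 14/5·1/77 + 1/2·1 = 1/2 ✓
b·c²: 9/110·16/81 + 14/5·1/5929 + 1/2·1 = 39383/76230 ≠ 1/3 ⇒ order 2.
b·Ac: 14/5·(-4/7) + 1/2·(-283/231) = -5111/2310 ≠ 1/6

2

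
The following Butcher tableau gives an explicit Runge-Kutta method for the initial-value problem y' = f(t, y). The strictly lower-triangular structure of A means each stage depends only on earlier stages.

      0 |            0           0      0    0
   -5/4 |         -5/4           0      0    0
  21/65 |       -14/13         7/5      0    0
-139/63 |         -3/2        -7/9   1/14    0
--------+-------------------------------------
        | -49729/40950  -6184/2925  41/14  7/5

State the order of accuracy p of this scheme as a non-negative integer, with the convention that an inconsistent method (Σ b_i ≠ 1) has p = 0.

b = (-49729/40950, -6184/2925, 41/14, 7/5)
c = (0, -5/4, 21/65, -139/63)
Ac = (0, 0, -7/4, 2329/2340)
Σ b_i: (-49729/40950)·1 + (-6184/2925)·1 + 41/14·1 + 7/5·1 = 1 ✓
b·c: (-6184/2925)·(-5/4) + 41/14·21/65 + 7/5·(-139/63) = 1/2 ✓
b·c²: (-6184/2925)·25/16 + 41/14·441/4225 + 7/5·19321/3969 = 9144938/2395575 ≠ 1/3 ⇒ order 2.
b·Ac: 41/14·(-7/4) + 7/5·2329/2340 = -87319/23400 ≠ 1/6

2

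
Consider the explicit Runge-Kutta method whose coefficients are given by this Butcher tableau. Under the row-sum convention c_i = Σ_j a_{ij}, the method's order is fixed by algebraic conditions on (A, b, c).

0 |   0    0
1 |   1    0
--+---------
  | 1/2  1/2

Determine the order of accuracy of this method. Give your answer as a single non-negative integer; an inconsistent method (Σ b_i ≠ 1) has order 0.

2

b = (1/2, 1/2)
c = (0, 1)
Σ b_i: 1/2·1 + 1/2·1 = 1 ✓
b·c: 1/2·1 = 1/2 ✓; 2 stages ⇒ order 2.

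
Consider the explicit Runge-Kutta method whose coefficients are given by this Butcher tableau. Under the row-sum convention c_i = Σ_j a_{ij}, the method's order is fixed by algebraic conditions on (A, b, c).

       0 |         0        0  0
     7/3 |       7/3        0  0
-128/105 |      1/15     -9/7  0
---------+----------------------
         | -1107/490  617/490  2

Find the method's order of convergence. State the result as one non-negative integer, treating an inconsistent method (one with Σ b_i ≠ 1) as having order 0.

b = (-1107/490, 617/490, 2)
c = (0, 7/3, -128/105)
Ac = (0, 0, -3)
Σ b_i: (-1107/490)·1 + 617/490·1 + 2·1 = 1 ✓
b·c: 617/490·7/3 + 2·(-128/105) = 1/2 ✓
b·c²: 617/490·49/9 + 2·16384/11025 = 216701/22050 ≠ 1/3 ⇒ order 2.
b·Ac: 2·(-3) = -6 ≠ 1/6

2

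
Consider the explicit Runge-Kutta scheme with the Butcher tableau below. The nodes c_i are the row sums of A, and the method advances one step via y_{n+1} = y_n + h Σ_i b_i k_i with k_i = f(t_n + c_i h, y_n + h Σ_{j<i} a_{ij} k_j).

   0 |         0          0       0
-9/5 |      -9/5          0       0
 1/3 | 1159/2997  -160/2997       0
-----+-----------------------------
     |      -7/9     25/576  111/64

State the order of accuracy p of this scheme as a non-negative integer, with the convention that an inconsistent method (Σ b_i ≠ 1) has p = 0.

b = (-7/9, 25/576, 111/64)
c = (0, -9/5, 1/3)
Ac = (0, 0, 32/333)
Σ b_i: (-7/9)·1 + 25/576·1 + 111/64·1 = 1 ✓
b·c: 25/576·(-9/5) + 111/64·1/3 = 1/2 ✓
b·c²: 25/576·81/25 + 111/64·1/9 = 1/3 ✓
b·Ac: 111/64·32/333 = 1/6 ✓; 3 stages ⇒ order 3.

3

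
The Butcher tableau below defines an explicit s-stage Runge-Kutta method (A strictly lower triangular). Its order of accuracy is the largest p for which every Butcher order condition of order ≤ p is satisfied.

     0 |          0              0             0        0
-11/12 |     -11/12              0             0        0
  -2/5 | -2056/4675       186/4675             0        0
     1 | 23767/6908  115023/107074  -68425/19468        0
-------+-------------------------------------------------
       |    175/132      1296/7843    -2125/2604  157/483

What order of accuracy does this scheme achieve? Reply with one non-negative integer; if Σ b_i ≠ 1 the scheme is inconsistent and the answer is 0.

4

b = (175/132, 1296/7843, -2125/2604, 157/483)
c = (0, -11/12, -2/5, 1)
Ac = (0, 0, -31/850, 529/1256)
Σ b_i: 175/132·1 + 1296/7843·1 + (-2125/2604)·1 + 157/483·1 = 1 ✓
b·c: 1296/7843·(-11/12) + (-2125/2604)·(-2/5) + 157/483·1 = 1/2 ✓
b·c²: 1296/7843·121/144 + (-2125/2604)·4/25 + 157/483·1 = 1/3 ✓
b·Ac: (-2125/2604)·(-31/850) + 157/483·529/1256 = 1/6 ✓
b·c³: 1296/7843·(-1331/1728) + (-2125/2604)·(-8/125) + 157/483·1 = 1/4 ✓
b·(c∘Ac): (-2125/2604)·31/2125 + 157/483·529/1256 = 1/8 ✓
b·Ac²: (-2125/2604)·341/10200 + 157/483·5129/15072 = 1/12 ✓
b·A²c: 157/483·161/1256 = 1/24 ✓; 4 stages ⇒ order 4.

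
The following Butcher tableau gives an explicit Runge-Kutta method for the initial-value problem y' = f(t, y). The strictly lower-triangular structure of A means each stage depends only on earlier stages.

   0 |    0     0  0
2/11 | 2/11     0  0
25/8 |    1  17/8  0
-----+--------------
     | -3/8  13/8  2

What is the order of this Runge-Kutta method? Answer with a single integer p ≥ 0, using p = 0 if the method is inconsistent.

b = (-3/8, 13/8, 2)
c = (0, 2/11, 25/8)
Ac = (0, 0, 17/44)
Σ b_i: (-3/8)·1 + 13/8·1 + 2·1 = 13/4 ≠ 1 ⇒ order 0.

0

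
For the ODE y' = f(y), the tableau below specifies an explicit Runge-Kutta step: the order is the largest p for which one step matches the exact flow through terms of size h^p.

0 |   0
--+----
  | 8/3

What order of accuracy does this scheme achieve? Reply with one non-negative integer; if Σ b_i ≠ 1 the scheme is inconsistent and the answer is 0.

0

b = (8/3)
c = (0)
Σ b_i: 8/3·1 = 8/3 ≠ 1 ⇒ order 0.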